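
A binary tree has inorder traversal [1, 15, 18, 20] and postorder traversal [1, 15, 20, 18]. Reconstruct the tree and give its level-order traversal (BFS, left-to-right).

Inorder:   [1, 15, 18, 20]
Postorder: [1, 15, 20, 18]
Algorithm: postorder visits root last, so walk postorder right-to-left;
each value is the root of the current inorder slice — split it at that
value, recurse on the right subtree first, then the left.
Recursive splits:
  root=18; inorder splits into left=[1, 15], right=[20]
  root=20; inorder splits into left=[], right=[]
  root=15; inorder splits into left=[1], right=[]
  root=1; inorder splits into left=[], right=[]
Reconstructed level-order: [18, 15, 20, 1]


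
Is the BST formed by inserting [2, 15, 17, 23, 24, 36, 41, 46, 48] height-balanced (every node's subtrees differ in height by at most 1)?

Tree (level-order array): [2, None, 15, None, 17, None, 23, None, 24, None, 36, None, 41, None, 46, None, 48]
Definition: a tree is height-balanced if, at every node, |h(left) - h(right)| <= 1 (empty subtree has height -1).
Bottom-up per-node check:
  node 48: h_left=-1, h_right=-1, diff=0 [OK], height=0
  node 46: h_left=-1, h_right=0, diff=1 [OK], height=1
  node 41: h_left=-1, h_right=1, diff=2 [FAIL (|-1-1|=2 > 1)], height=2
  node 36: h_left=-1, h_right=2, diff=3 [FAIL (|-1-2|=3 > 1)], height=3
  node 24: h_left=-1, h_right=3, diff=4 [FAIL (|-1-3|=4 > 1)], height=4
  node 23: h_left=-1, h_right=4, diff=5 [FAIL (|-1-4|=5 > 1)], height=5
  node 17: h_left=-1, h_right=5, diff=6 [FAIL (|-1-5|=6 > 1)], height=6
  node 15: h_left=-1, h_right=6, diff=7 [FAIL (|-1-6|=7 > 1)], height=7
  node 2: h_left=-1, h_right=7, diff=8 [FAIL (|-1-7|=8 > 1)], height=8
Node 41 violates the condition: |-1 - 1| = 2 > 1.
Result: Not balanced


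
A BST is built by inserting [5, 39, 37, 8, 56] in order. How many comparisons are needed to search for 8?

Search path for 8: 5 -> 39 -> 37 -> 8
Found: True
Comparisons: 4


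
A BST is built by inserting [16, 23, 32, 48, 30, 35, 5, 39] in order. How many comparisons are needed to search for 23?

Search path for 23: 16 -> 23
Found: True
Comparisons: 2


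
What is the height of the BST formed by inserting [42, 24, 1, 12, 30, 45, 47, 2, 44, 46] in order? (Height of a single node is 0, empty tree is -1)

Insertion order: [42, 24, 1, 12, 30, 45, 47, 2, 44, 46]
Tree (level-order array): [42, 24, 45, 1, 30, 44, 47, None, 12, None, None, None, None, 46, None, 2]
Compute height bottom-up (empty subtree = -1):
  height(2) = 1 + max(-1, -1) = 0
  height(12) = 1 + max(0, -1) = 1
  height(1) = 1 + max(-1, 1) = 2
  height(30) = 1 + max(-1, -1) = 0
  height(24) = 1 + max(2, 0) = 3
  height(44) = 1 + max(-1, -1) = 0
  height(46) = 1 + max(-1, -1) = 0
  height(47) = 1 + max(0, -1) = 1
  height(45) = 1 + max(0, 1) = 2
  height(42) = 1 + max(3, 2) = 4
Height = 4


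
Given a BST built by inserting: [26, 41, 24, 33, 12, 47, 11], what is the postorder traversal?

Tree insertion order: [26, 41, 24, 33, 12, 47, 11]
Tree (level-order array): [26, 24, 41, 12, None, 33, 47, 11]
Postorder traversal: [11, 12, 24, 33, 47, 41, 26]


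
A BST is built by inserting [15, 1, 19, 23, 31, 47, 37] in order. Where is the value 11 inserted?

Starting tree (level order): [15, 1, 19, None, None, None, 23, None, 31, None, 47, 37]
Insertion path: 15 -> 1
Result: insert 11 as right child of 1
Final tree (level order): [15, 1, 19, None, 11, None, 23, None, None, None, 31, None, 47, 37]


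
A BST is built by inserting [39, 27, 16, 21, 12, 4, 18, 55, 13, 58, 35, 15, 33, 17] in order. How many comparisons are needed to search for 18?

Search path for 18: 39 -> 27 -> 16 -> 21 -> 18
Found: True
Comparisons: 5


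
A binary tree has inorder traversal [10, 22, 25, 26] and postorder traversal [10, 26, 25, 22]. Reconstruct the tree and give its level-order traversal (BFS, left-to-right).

Inorder:   [10, 22, 25, 26]
Postorder: [10, 26, 25, 22]
Algorithm: postorder visits root last, so walk postorder right-to-left;
each value is the root of the current inorder slice — split it at that
value, recurse on the right subtree first, then the left.
Recursive splits:
  root=22; inorder splits into left=[10], right=[25, 26]
  root=25; inorder splits into left=[], right=[26]
  root=26; inorder splits into left=[], right=[]
  root=10; inorder splits into left=[], right=[]
Reconstructed level-order: [22, 10, 25, 26]


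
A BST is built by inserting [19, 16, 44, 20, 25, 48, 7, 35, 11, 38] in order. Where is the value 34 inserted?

Starting tree (level order): [19, 16, 44, 7, None, 20, 48, None, 11, None, 25, None, None, None, None, None, 35, None, 38]
Insertion path: 19 -> 44 -> 20 -> 25 -> 35
Result: insert 34 as left child of 35
Final tree (level order): [19, 16, 44, 7, None, 20, 48, None, 11, None, 25, None, None, None, None, None, 35, 34, 38]


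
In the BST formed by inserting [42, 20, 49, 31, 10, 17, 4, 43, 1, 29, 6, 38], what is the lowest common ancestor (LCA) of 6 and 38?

Tree insertion order: [42, 20, 49, 31, 10, 17, 4, 43, 1, 29, 6, 38]
Tree (level-order array): [42, 20, 49, 10, 31, 43, None, 4, 17, 29, 38, None, None, 1, 6]
In a BST, the LCA of p=6, q=38 is the first node v on the
root-to-leaf path with p <= v <= q (go left if both < v, right if both > v).
Walk from root:
  at 42: both 6 and 38 < 42, go left
  at 20: 6 <= 20 <= 38, this is the LCA
LCA = 20


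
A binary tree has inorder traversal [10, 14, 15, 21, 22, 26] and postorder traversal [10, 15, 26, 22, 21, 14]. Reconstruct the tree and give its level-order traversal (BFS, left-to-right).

Inorder:   [10, 14, 15, 21, 22, 26]
Postorder: [10, 15, 26, 22, 21, 14]
Algorithm: postorder visits root last, so walk postorder right-to-left;
each value is the root of the current inorder slice — split it at that
value, recurse on the right subtree first, then the left.
Recursive splits:
  root=14; inorder splits into left=[10], right=[15, 21, 22, 26]
  root=21; inorder splits into left=[15], right=[22, 26]
  root=22; inorder splits into left=[], right=[26]
  root=26; inorder splits into left=[], right=[]
  root=15; inorder splits into left=[], right=[]
  root=10; inorder splits into left=[], right=[]
Reconstructed level-order: [14, 10, 21, 15, 22, 26]


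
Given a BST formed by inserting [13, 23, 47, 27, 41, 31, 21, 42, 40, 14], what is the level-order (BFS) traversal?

Tree insertion order: [13, 23, 47, 27, 41, 31, 21, 42, 40, 14]
Tree (level-order array): [13, None, 23, 21, 47, 14, None, 27, None, None, None, None, 41, 31, 42, None, 40]
BFS from the root, enqueuing left then right child of each popped node:
  queue [13] -> pop 13, enqueue [23], visited so far: [13]
  queue [23] -> pop 23, enqueue [21, 47], visited so far: [13, 23]
  queue [21, 47] -> pop 21, enqueue [14], visited so far: [13, 23, 21]
  queue [47, 14] -> pop 47, enqueue [27], visited so far: [13, 23, 21, 47]
  queue [14, 27] -> pop 14, enqueue [none], visited so far: [13, 23, 21, 47, 14]
  queue [27] -> pop 27, enqueue [41], visited so far: [13, 23, 21, 47, 14, 27]
  queue [41] -> pop 41, enqueue [31, 42], visited so far: [13, 23, 21, 47, 14, 27, 41]
  queue [31, 42] -> pop 31, enqueue [40], visited so far: [13, 23, 21, 47, 14, 27, 41, 31]
  queue [42, 40] -> pop 42, enqueue [none], visited so far: [13, 23, 21, 47, 14, 27, 41, 31, 42]
  queue [40] -> pop 40, enqueue [none], visited so far: [13, 23, 21, 47, 14, 27, 41, 31, 42, 40]
Result: [13, 23, 21, 47, 14, 27, 41, 31, 42, 40]


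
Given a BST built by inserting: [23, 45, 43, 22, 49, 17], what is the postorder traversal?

Tree insertion order: [23, 45, 43, 22, 49, 17]
Tree (level-order array): [23, 22, 45, 17, None, 43, 49]
Postorder traversal: [17, 22, 43, 49, 45, 23]


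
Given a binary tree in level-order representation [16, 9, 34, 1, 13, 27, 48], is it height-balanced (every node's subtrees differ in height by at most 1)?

Tree (level-order array): [16, 9, 34, 1, 13, 27, 48]
Definition: a tree is height-balanced if, at every node, |h(left) - h(right)| <= 1 (empty subtree has height -1).
Bottom-up per-node check:
  node 1: h_left=-1, h_right=-1, diff=0 [OK], height=0
  node 13: h_left=-1, h_right=-1, diff=0 [OK], height=0
  node 9: h_left=0, h_right=0, diff=0 [OK], height=1
  node 27: h_left=-1, h_right=-1, diff=0 [OK], height=0
  node 48: h_left=-1, h_right=-1, diff=0 [OK], height=0
  node 34: h_left=0, h_right=0, diff=0 [OK], height=1
  node 16: h_left=1, h_right=1, diff=0 [OK], height=2
All nodes satisfy the balance condition.
Result: Balanced


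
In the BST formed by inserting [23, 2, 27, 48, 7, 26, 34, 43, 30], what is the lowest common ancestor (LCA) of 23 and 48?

Tree insertion order: [23, 2, 27, 48, 7, 26, 34, 43, 30]
Tree (level-order array): [23, 2, 27, None, 7, 26, 48, None, None, None, None, 34, None, 30, 43]
In a BST, the LCA of p=23, q=48 is the first node v on the
root-to-leaf path with p <= v <= q (go left if both < v, right if both > v).
Walk from root:
  at 23: 23 <= 23 <= 48, this is the LCA
LCA = 23


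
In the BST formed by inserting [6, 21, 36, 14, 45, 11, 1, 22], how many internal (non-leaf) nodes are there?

Tree built from: [6, 21, 36, 14, 45, 11, 1, 22]
Tree (level-order array): [6, 1, 21, None, None, 14, 36, 11, None, 22, 45]
Rule: An internal node has at least one child.
Per-node child counts:
  node 6: 2 child(ren)
  node 1: 0 child(ren)
  node 21: 2 child(ren)
  node 14: 1 child(ren)
  node 11: 0 child(ren)
  node 36: 2 child(ren)
  node 22: 0 child(ren)
  node 45: 0 child(ren)
Matching nodes: [6, 21, 14, 36]
Count of internal (non-leaf) nodes: 4


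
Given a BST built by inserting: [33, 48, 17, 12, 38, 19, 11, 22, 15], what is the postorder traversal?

Tree insertion order: [33, 48, 17, 12, 38, 19, 11, 22, 15]
Tree (level-order array): [33, 17, 48, 12, 19, 38, None, 11, 15, None, 22]
Postorder traversal: [11, 15, 12, 22, 19, 17, 38, 48, 33]


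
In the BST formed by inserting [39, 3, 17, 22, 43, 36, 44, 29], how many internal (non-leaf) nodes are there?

Tree built from: [39, 3, 17, 22, 43, 36, 44, 29]
Tree (level-order array): [39, 3, 43, None, 17, None, 44, None, 22, None, None, None, 36, 29]
Rule: An internal node has at least one child.
Per-node child counts:
  node 39: 2 child(ren)
  node 3: 1 child(ren)
  node 17: 1 child(ren)
  node 22: 1 child(ren)
  node 36: 1 child(ren)
  node 29: 0 child(ren)
  node 43: 1 child(ren)
  node 44: 0 child(ren)
Matching nodes: [39, 3, 17, 22, 36, 43]
Count of internal (non-leaf) nodes: 6


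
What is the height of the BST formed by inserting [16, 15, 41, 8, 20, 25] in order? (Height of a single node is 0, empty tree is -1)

Insertion order: [16, 15, 41, 8, 20, 25]
Tree (level-order array): [16, 15, 41, 8, None, 20, None, None, None, None, 25]
Compute height bottom-up (empty subtree = -1):
  height(8) = 1 + max(-1, -1) = 0
  height(15) = 1 + max(0, -1) = 1
  height(25) = 1 + max(-1, -1) = 0
  height(20) = 1 + max(-1, 0) = 1
  height(41) = 1 + max(1, -1) = 2
  height(16) = 1 + max(1, 2) = 3
Height = 3


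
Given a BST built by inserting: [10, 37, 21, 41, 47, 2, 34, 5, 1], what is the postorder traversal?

Tree insertion order: [10, 37, 21, 41, 47, 2, 34, 5, 1]
Tree (level-order array): [10, 2, 37, 1, 5, 21, 41, None, None, None, None, None, 34, None, 47]
Postorder traversal: [1, 5, 2, 34, 21, 47, 41, 37, 10]


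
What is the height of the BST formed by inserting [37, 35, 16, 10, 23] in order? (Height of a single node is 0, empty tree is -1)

Insertion order: [37, 35, 16, 10, 23]
Tree (level-order array): [37, 35, None, 16, None, 10, 23]
Compute height bottom-up (empty subtree = -1):
  height(10) = 1 + max(-1, -1) = 0
  height(23) = 1 + max(-1, -1) = 0
  height(16) = 1 + max(0, 0) = 1
  height(35) = 1 + max(1, -1) = 2
  height(37) = 1 + max(2, -1) = 3
Height = 3


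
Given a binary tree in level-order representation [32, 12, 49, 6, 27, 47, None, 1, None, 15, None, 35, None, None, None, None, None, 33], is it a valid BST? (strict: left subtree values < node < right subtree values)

Level-order array: [32, 12, 49, 6, 27, 47, None, 1, None, 15, None, 35, None, None, None, None, None, 33]
Validate using subtree bounds (lo, hi): at each node, require lo < value < hi,
then recurse left with hi=value and right with lo=value.
Preorder trace (stopping at first violation):
  at node 32 with bounds (-inf, +inf): OK
  at node 12 with bounds (-inf, 32): OK
  at node 6 with bounds (-inf, 12): OK
  at node 1 with bounds (-inf, 6): OK
  at node 27 with bounds (12, 32): OK
  at node 15 with bounds (12, 27): OK
  at node 49 with bounds (32, +inf): OK
  at node 47 with bounds (32, 49): OK
  at node 35 with bounds (32, 47): OK
  at node 33 with bounds (32, 35): OK
No violation found at any node.
Result: Valid BST


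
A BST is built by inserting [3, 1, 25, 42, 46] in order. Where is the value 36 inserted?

Starting tree (level order): [3, 1, 25, None, None, None, 42, None, 46]
Insertion path: 3 -> 25 -> 42
Result: insert 36 as left child of 42
Final tree (level order): [3, 1, 25, None, None, None, 42, 36, 46]


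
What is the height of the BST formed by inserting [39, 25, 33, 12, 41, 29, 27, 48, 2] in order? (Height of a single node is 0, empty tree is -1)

Insertion order: [39, 25, 33, 12, 41, 29, 27, 48, 2]
Tree (level-order array): [39, 25, 41, 12, 33, None, 48, 2, None, 29, None, None, None, None, None, 27]
Compute height bottom-up (empty subtree = -1):
  height(2) = 1 + max(-1, -1) = 0
  height(12) = 1 + max(0, -1) = 1
  height(27) = 1 + max(-1, -1) = 0
  height(29) = 1 + max(0, -1) = 1
  height(33) = 1 + max(1, -1) = 2
  height(25) = 1 + max(1, 2) = 3
  height(48) = 1 + max(-1, -1) = 0
  height(41) = 1 + max(-1, 0) = 1
  height(39) = 1 + max(3, 1) = 4
Height = 4


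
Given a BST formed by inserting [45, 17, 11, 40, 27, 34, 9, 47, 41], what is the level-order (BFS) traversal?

Tree insertion order: [45, 17, 11, 40, 27, 34, 9, 47, 41]
Tree (level-order array): [45, 17, 47, 11, 40, None, None, 9, None, 27, 41, None, None, None, 34]
BFS from the root, enqueuing left then right child of each popped node:
  queue [45] -> pop 45, enqueue [17, 47], visited so far: [45]
  queue [17, 47] -> pop 17, enqueue [11, 40], visited so far: [45, 17]
  queue [47, 11, 40] -> pop 47, enqueue [none], visited so far: [45, 17, 47]
  queue [11, 40] -> pop 11, enqueue [9], visited so far: [45, 17, 47, 11]
  queue [40, 9] -> pop 40, enqueue [27, 41], visited so far: [45, 17, 47, 11, 40]
  queue [9, 27, 41] -> pop 9, enqueue [none], visited so far: [45, 17, 47, 11, 40, 9]
  queue [27, 41] -> pop 27, enqueue [34], visited so far: [45, 17, 47, 11, 40, 9, 27]
  queue [41, 34] -> pop 41, enqueue [none], visited so far: [45, 17, 47, 11, 40, 9, 27, 41]
  queue [34] -> pop 34, enqueue [none], visited so far: [45, 17, 47, 11, 40, 9, 27, 41, 34]
Result: [45, 17, 47, 11, 40, 9, 27, 41, 34]


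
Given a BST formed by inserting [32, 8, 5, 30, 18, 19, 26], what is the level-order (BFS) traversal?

Tree insertion order: [32, 8, 5, 30, 18, 19, 26]
Tree (level-order array): [32, 8, None, 5, 30, None, None, 18, None, None, 19, None, 26]
BFS from the root, enqueuing left then right child of each popped node:
  queue [32] -> pop 32, enqueue [8], visited so far: [32]
  queue [8] -> pop 8, enqueue [5, 30], visited so far: [32, 8]
  queue [5, 30] -> pop 5, enqueue [none], visited so far: [32, 8, 5]
  queue [30] -> pop 30, enqueue [18], visited so far: [32, 8, 5, 30]
  queue [18] -> pop 18, enqueue [19], visited so far: [32, 8, 5, 30, 18]
  queue [19] -> pop 19, enqueue [26], visited so far: [32, 8, 5, 30, 18, 19]
  queue [26] -> pop 26, enqueue [none], visited so far: [32, 8, 5, 30, 18, 19, 26]
Result: [32, 8, 5, 30, 18, 19, 26]


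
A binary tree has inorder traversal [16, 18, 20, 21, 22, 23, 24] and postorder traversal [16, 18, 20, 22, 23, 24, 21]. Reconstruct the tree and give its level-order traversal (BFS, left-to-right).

Inorder:   [16, 18, 20, 21, 22, 23, 24]
Postorder: [16, 18, 20, 22, 23, 24, 21]
Algorithm: postorder visits root last, so walk postorder right-to-left;
each value is the root of the current inorder slice — split it at that
value, recurse on the right subtree first, then the left.
Recursive splits:
  root=21; inorder splits into left=[16, 18, 20], right=[22, 23, 24]
  root=24; inorder splits into left=[22, 23], right=[]
  root=23; inorder splits into left=[22], right=[]
  root=22; inorder splits into left=[], right=[]
  root=20; inorder splits into left=[16, 18], right=[]
  root=18; inorder splits into left=[16], right=[]
  root=16; inorder splits into left=[], right=[]
Reconstructed level-order: [21, 20, 24, 18, 23, 16, 22]


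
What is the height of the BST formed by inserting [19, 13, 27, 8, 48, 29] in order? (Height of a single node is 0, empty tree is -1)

Insertion order: [19, 13, 27, 8, 48, 29]
Tree (level-order array): [19, 13, 27, 8, None, None, 48, None, None, 29]
Compute height bottom-up (empty subtree = -1):
  height(8) = 1 + max(-1, -1) = 0
  height(13) = 1 + max(0, -1) = 1
  height(29) = 1 + max(-1, -1) = 0
  height(48) = 1 + max(0, -1) = 1
  height(27) = 1 + max(-1, 1) = 2
  height(19) = 1 + max(1, 2) = 3
Height = 3


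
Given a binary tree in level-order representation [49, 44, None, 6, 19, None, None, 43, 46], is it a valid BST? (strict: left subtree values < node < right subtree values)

Level-order array: [49, 44, None, 6, 19, None, None, 43, 46]
Validate using subtree bounds (lo, hi): at each node, require lo < value < hi,
then recurse left with hi=value and right with lo=value.
Preorder trace (stopping at first violation):
  at node 49 with bounds (-inf, +inf): OK
  at node 44 with bounds (-inf, 49): OK
  at node 6 with bounds (-inf, 44): OK
  at node 19 with bounds (44, 49): VIOLATION
Node 19 violates its bound: not (44 < 19 < 49).
Result: Not a valid BST


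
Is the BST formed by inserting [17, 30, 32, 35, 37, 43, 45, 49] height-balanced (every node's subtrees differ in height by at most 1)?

Tree (level-order array): [17, None, 30, None, 32, None, 35, None, 37, None, 43, None, 45, None, 49]
Definition: a tree is height-balanced if, at every node, |h(left) - h(right)| <= 1 (empty subtree has height -1).
Bottom-up per-node check:
  node 49: h_left=-1, h_right=-1, diff=0 [OK], height=0
  node 45: h_left=-1, h_right=0, diff=1 [OK], height=1
  node 43: h_left=-1, h_right=1, diff=2 [FAIL (|-1-1|=2 > 1)], height=2
  node 37: h_left=-1, h_right=2, diff=3 [FAIL (|-1-2|=3 > 1)], height=3
  node 35: h_left=-1, h_right=3, diff=4 [FAIL (|-1-3|=4 > 1)], height=4
  node 32: h_left=-1, h_right=4, diff=5 [FAIL (|-1-4|=5 > 1)], height=5
  node 30: h_left=-1, h_right=5, diff=6 [FAIL (|-1-5|=6 > 1)], height=6
  node 17: h_left=-1, h_right=6, diff=7 [FAIL (|-1-6|=7 > 1)], height=7
Node 43 violates the condition: |-1 - 1| = 2 > 1.
Result: Not balanced


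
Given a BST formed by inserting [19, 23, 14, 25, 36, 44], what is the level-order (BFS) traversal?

Tree insertion order: [19, 23, 14, 25, 36, 44]
Tree (level-order array): [19, 14, 23, None, None, None, 25, None, 36, None, 44]
BFS from the root, enqueuing left then right child of each popped node:
  queue [19] -> pop 19, enqueue [14, 23], visited so far: [19]
  queue [14, 23] -> pop 14, enqueue [none], visited so far: [19, 14]
  queue [23] -> pop 23, enqueue [25], visited so far: [19, 14, 23]
  queue [25] -> pop 25, enqueue [36], visited so far: [19, 14, 23, 25]
  queue [36] -> pop 36, enqueue [44], visited so far: [19, 14, 23, 25, 36]
  queue [44] -> pop 44, enqueue [none], visited so far: [19, 14, 23, 25, 36, 44]
Result: [19, 14, 23, 25, 36, 44]


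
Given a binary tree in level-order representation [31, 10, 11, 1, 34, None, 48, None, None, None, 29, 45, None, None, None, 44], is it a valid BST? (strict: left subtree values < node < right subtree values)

Level-order array: [31, 10, 11, 1, 34, None, 48, None, None, None, 29, 45, None, None, None, 44]
Validate using subtree bounds (lo, hi): at each node, require lo < value < hi,
then recurse left with hi=value and right with lo=value.
Preorder trace (stopping at first violation):
  at node 31 with bounds (-inf, +inf): OK
  at node 10 with bounds (-inf, 31): OK
  at node 1 with bounds (-inf, 10): OK
  at node 34 with bounds (10, 31): VIOLATION
Node 34 violates its bound: not (10 < 34 < 31).
Result: Not a valid BST


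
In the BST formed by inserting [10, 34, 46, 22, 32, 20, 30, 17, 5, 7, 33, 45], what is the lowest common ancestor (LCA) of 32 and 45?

Tree insertion order: [10, 34, 46, 22, 32, 20, 30, 17, 5, 7, 33, 45]
Tree (level-order array): [10, 5, 34, None, 7, 22, 46, None, None, 20, 32, 45, None, 17, None, 30, 33]
In a BST, the LCA of p=32, q=45 is the first node v on the
root-to-leaf path with p <= v <= q (go left if both < v, right if both > v).
Walk from root:
  at 10: both 32 and 45 > 10, go right
  at 34: 32 <= 34 <= 45, this is the LCA
LCA = 34


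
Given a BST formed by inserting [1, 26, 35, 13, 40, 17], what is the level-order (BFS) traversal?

Tree insertion order: [1, 26, 35, 13, 40, 17]
Tree (level-order array): [1, None, 26, 13, 35, None, 17, None, 40]
BFS from the root, enqueuing left then right child of each popped node:
  queue [1] -> pop 1, enqueue [26], visited so far: [1]
  queue [26] -> pop 26, enqueue [13, 35], visited so far: [1, 26]
  queue [13, 35] -> pop 13, enqueue [17], visited so far: [1, 26, 13]
  queue [35, 17] -> pop 35, enqueue [40], visited so far: [1, 26, 13, 35]
  queue [17, 40] -> pop 17, enqueue [none], visited so far: [1, 26, 13, 35, 17]
  queue [40] -> pop 40, enqueue [none], visited so far: [1, 26, 13, 35, 17, 40]
Result: [1, 26, 13, 35, 17, 40]


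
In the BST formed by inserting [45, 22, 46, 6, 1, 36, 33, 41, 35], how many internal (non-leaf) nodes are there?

Tree built from: [45, 22, 46, 6, 1, 36, 33, 41, 35]
Tree (level-order array): [45, 22, 46, 6, 36, None, None, 1, None, 33, 41, None, None, None, 35]
Rule: An internal node has at least one child.
Per-node child counts:
  node 45: 2 child(ren)
  node 22: 2 child(ren)
  node 6: 1 child(ren)
  node 1: 0 child(ren)
  node 36: 2 child(ren)
  node 33: 1 child(ren)
  node 35: 0 child(ren)
  node 41: 0 child(ren)
  node 46: 0 child(ren)
Matching nodes: [45, 22, 6, 36, 33]
Count of internal (non-leaf) nodes: 5


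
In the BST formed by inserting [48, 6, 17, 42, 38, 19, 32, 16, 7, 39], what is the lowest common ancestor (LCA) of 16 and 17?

Tree insertion order: [48, 6, 17, 42, 38, 19, 32, 16, 7, 39]
Tree (level-order array): [48, 6, None, None, 17, 16, 42, 7, None, 38, None, None, None, 19, 39, None, 32]
In a BST, the LCA of p=16, q=17 is the first node v on the
root-to-leaf path with p <= v <= q (go left if both < v, right if both > v).
Walk from root:
  at 48: both 16 and 17 < 48, go left
  at 6: both 16 and 17 > 6, go right
  at 17: 16 <= 17 <= 17, this is the LCA
LCA = 17


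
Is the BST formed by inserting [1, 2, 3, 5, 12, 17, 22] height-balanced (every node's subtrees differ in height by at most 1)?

Tree (level-order array): [1, None, 2, None, 3, None, 5, None, 12, None, 17, None, 22]
Definition: a tree is height-balanced if, at every node, |h(left) - h(right)| <= 1 (empty subtree has height -1).
Bottom-up per-node check:
  node 22: h_left=-1, h_right=-1, diff=0 [OK], height=0
  node 17: h_left=-1, h_right=0, diff=1 [OK], height=1
  node 12: h_left=-1, h_right=1, diff=2 [FAIL (|-1-1|=2 > 1)], height=2
  node 5: h_left=-1, h_right=2, diff=3 [FAIL (|-1-2|=3 > 1)], height=3
  node 3: h_left=-1, h_right=3, diff=4 [FAIL (|-1-3|=4 > 1)], height=4
  node 2: h_left=-1, h_right=4, diff=5 [FAIL (|-1-4|=5 > 1)], height=5
  node 1: h_left=-1, h_right=5, diff=6 [FAIL (|-1-5|=6 > 1)], height=6
Node 12 violates the condition: |-1 - 1| = 2 > 1.
Result: Not balanced


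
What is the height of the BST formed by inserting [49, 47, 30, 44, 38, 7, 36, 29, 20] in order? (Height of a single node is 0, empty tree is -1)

Insertion order: [49, 47, 30, 44, 38, 7, 36, 29, 20]
Tree (level-order array): [49, 47, None, 30, None, 7, 44, None, 29, 38, None, 20, None, 36]
Compute height bottom-up (empty subtree = -1):
  height(20) = 1 + max(-1, -1) = 0
  height(29) = 1 + max(0, -1) = 1
  height(7) = 1 + max(-1, 1) = 2
  height(36) = 1 + max(-1, -1) = 0
  height(38) = 1 + max(0, -1) = 1
  height(44) = 1 + max(1, -1) = 2
  height(30) = 1 + max(2, 2) = 3
  height(47) = 1 + max(3, -1) = 4
  height(49) = 1 + max(4, -1) = 5
Height = 5


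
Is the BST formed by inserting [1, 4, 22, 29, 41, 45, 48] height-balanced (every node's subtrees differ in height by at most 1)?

Tree (level-order array): [1, None, 4, None, 22, None, 29, None, 41, None, 45, None, 48]
Definition: a tree is height-balanced if, at every node, |h(left) - h(right)| <= 1 (empty subtree has height -1).
Bottom-up per-node check:
  node 48: h_left=-1, h_right=-1, diff=0 [OK], height=0
  node 45: h_left=-1, h_right=0, diff=1 [OK], height=1
  node 41: h_left=-1, h_right=1, diff=2 [FAIL (|-1-1|=2 > 1)], height=2
  node 29: h_left=-1, h_right=2, diff=3 [FAIL (|-1-2|=3 > 1)], height=3
  node 22: h_left=-1, h_right=3, diff=4 [FAIL (|-1-3|=4 > 1)], height=4
  node 4: h_left=-1, h_right=4, diff=5 [FAIL (|-1-4|=5 > 1)], height=5
  node 1: h_left=-1, h_right=5, diff=6 [FAIL (|-1-5|=6 > 1)], height=6
Node 41 violates the condition: |-1 - 1| = 2 > 1.
Result: Not balanced


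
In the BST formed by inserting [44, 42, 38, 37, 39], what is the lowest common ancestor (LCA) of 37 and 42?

Tree insertion order: [44, 42, 38, 37, 39]
Tree (level-order array): [44, 42, None, 38, None, 37, 39]
In a BST, the LCA of p=37, q=42 is the first node v on the
root-to-leaf path with p <= v <= q (go left if both < v, right if both > v).
Walk from root:
  at 44: both 37 and 42 < 44, go left
  at 42: 37 <= 42 <= 42, this is the LCA
LCA = 42


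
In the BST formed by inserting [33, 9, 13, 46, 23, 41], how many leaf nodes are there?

Tree built from: [33, 9, 13, 46, 23, 41]
Tree (level-order array): [33, 9, 46, None, 13, 41, None, None, 23]
Rule: A leaf has 0 children.
Per-node child counts:
  node 33: 2 child(ren)
  node 9: 1 child(ren)
  node 13: 1 child(ren)
  node 23: 0 child(ren)
  node 46: 1 child(ren)
  node 41: 0 child(ren)
Matching nodes: [23, 41]
Count of leaf nodes: 2


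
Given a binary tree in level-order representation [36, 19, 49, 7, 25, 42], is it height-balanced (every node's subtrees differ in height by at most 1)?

Tree (level-order array): [36, 19, 49, 7, 25, 42]
Definition: a tree is height-balanced if, at every node, |h(left) - h(right)| <= 1 (empty subtree has height -1).
Bottom-up per-node check:
  node 7: h_left=-1, h_right=-1, diff=0 [OK], height=0
  node 25: h_left=-1, h_right=-1, diff=0 [OK], height=0
  node 19: h_left=0, h_right=0, diff=0 [OK], height=1
  node 42: h_left=-1, h_right=-1, diff=0 [OK], height=0
  node 49: h_left=0, h_right=-1, diff=1 [OK], height=1
  node 36: h_left=1, h_right=1, diff=0 [OK], height=2
All nodes satisfy the balance condition.
Result: Balanced


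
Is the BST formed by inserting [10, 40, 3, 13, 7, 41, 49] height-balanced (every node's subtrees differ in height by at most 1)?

Tree (level-order array): [10, 3, 40, None, 7, 13, 41, None, None, None, None, None, 49]
Definition: a tree is height-balanced if, at every node, |h(left) - h(right)| <= 1 (empty subtree has height -1).
Bottom-up per-node check:
  node 7: h_left=-1, h_right=-1, diff=0 [OK], height=0
  node 3: h_left=-1, h_right=0, diff=1 [OK], height=1
  node 13: h_left=-1, h_right=-1, diff=0 [OK], height=0
  node 49: h_left=-1, h_right=-1, diff=0 [OK], height=0
  node 41: h_left=-1, h_right=0, diff=1 [OK], height=1
  node 40: h_left=0, h_right=1, diff=1 [OK], height=2
  node 10: h_left=1, h_right=2, diff=1 [OK], height=3
All nodes satisfy the balance condition.
Result: Balanced


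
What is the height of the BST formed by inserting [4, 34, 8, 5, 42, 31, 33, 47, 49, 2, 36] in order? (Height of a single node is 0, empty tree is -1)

Insertion order: [4, 34, 8, 5, 42, 31, 33, 47, 49, 2, 36]
Tree (level-order array): [4, 2, 34, None, None, 8, 42, 5, 31, 36, 47, None, None, None, 33, None, None, None, 49]
Compute height bottom-up (empty subtree = -1):
  height(2) = 1 + max(-1, -1) = 0
  height(5) = 1 + max(-1, -1) = 0
  height(33) = 1 + max(-1, -1) = 0
  height(31) = 1 + max(-1, 0) = 1
  height(8) = 1 + max(0, 1) = 2
  height(36) = 1 + max(-1, -1) = 0
  height(49) = 1 + max(-1, -1) = 0
  height(47) = 1 + max(-1, 0) = 1
  height(42) = 1 + max(0, 1) = 2
  height(34) = 1 + max(2, 2) = 3
  height(4) = 1 + max(0, 3) = 4
Height = 4


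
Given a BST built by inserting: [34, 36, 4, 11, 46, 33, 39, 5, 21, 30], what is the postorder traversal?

Tree insertion order: [34, 36, 4, 11, 46, 33, 39, 5, 21, 30]
Tree (level-order array): [34, 4, 36, None, 11, None, 46, 5, 33, 39, None, None, None, 21, None, None, None, None, 30]
Postorder traversal: [5, 30, 21, 33, 11, 4, 39, 46, 36, 34]


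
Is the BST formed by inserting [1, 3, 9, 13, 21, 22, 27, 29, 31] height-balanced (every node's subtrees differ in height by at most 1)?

Tree (level-order array): [1, None, 3, None, 9, None, 13, None, 21, None, 22, None, 27, None, 29, None, 31]
Definition: a tree is height-balanced if, at every node, |h(left) - h(right)| <= 1 (empty subtree has height -1).
Bottom-up per-node check:
  node 31: h_left=-1, h_right=-1, diff=0 [OK], height=0
  node 29: h_left=-1, h_right=0, diff=1 [OK], height=1
  node 27: h_left=-1, h_right=1, diff=2 [FAIL (|-1-1|=2 > 1)], height=2
  node 22: h_left=-1, h_right=2, diff=3 [FAIL (|-1-2|=3 > 1)], height=3
  node 21: h_left=-1, h_right=3, diff=4 [FAIL (|-1-3|=4 > 1)], height=4
  node 13: h_left=-1, h_right=4, diff=5 [FAIL (|-1-4|=5 > 1)], height=5
  node 9: h_left=-1, h_right=5, diff=6 [FAIL (|-1-5|=6 > 1)], height=6
  node 3: h_left=-1, h_right=6, diff=7 [FAIL (|-1-6|=7 > 1)], height=7
  node 1: h_left=-1, h_right=7, diff=8 [FAIL (|-1-7|=8 > 1)], height=8
Node 27 violates the condition: |-1 - 1| = 2 > 1.
Result: Not balanced


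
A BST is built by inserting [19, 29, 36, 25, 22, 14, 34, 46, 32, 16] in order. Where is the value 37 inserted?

Starting tree (level order): [19, 14, 29, None, 16, 25, 36, None, None, 22, None, 34, 46, None, None, 32]
Insertion path: 19 -> 29 -> 36 -> 46
Result: insert 37 as left child of 46
Final tree (level order): [19, 14, 29, None, 16, 25, 36, None, None, 22, None, 34, 46, None, None, 32, None, 37]


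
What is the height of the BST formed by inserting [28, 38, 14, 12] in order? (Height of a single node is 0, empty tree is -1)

Insertion order: [28, 38, 14, 12]
Tree (level-order array): [28, 14, 38, 12]
Compute height bottom-up (empty subtree = -1):
  height(12) = 1 + max(-1, -1) = 0
  height(14) = 1 + max(0, -1) = 1
  height(38) = 1 + max(-1, -1) = 0
  height(28) = 1 + max(1, 0) = 2
Height = 2


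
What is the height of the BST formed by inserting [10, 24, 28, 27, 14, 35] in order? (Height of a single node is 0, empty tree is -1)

Insertion order: [10, 24, 28, 27, 14, 35]
Tree (level-order array): [10, None, 24, 14, 28, None, None, 27, 35]
Compute height bottom-up (empty subtree = -1):
  height(14) = 1 + max(-1, -1) = 0
  height(27) = 1 + max(-1, -1) = 0
  height(35) = 1 + max(-1, -1) = 0
  height(28) = 1 + max(0, 0) = 1
  height(24) = 1 + max(0, 1) = 2
  height(10) = 1 + max(-1, 2) = 3
Height = 3


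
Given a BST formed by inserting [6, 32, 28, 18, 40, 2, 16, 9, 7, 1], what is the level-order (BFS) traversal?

Tree insertion order: [6, 32, 28, 18, 40, 2, 16, 9, 7, 1]
Tree (level-order array): [6, 2, 32, 1, None, 28, 40, None, None, 18, None, None, None, 16, None, 9, None, 7]
BFS from the root, enqueuing left then right child of each popped node:
  queue [6] -> pop 6, enqueue [2, 32], visited so far: [6]
  queue [2, 32] -> pop 2, enqueue [1], visited so far: [6, 2]
  queue [32, 1] -> pop 32, enqueue [28, 40], visited so far: [6, 2, 32]
  queue [1, 28, 40] -> pop 1, enqueue [none], visited so far: [6, 2, 32, 1]
  queue [28, 40] -> pop 28, enqueue [18], visited so far: [6, 2, 32, 1, 28]
  queue [40, 18] -> pop 40, enqueue [none], visited so far: [6, 2, 32, 1, 28, 40]
  queue [18] -> pop 18, enqueue [16], visited so far: [6, 2, 32, 1, 28, 40, 18]
  queue [16] -> pop 16, enqueue [9], visited so far: [6, 2, 32, 1, 28, 40, 18, 16]
  queue [9] -> pop 9, enqueue [7], visited so far: [6, 2, 32, 1, 28, 40, 18, 16, 9]
  queue [7] -> pop 7, enqueue [none], visited so far: [6, 2, 32, 1, 28, 40, 18, 16, 9, 7]
Result: [6, 2, 32, 1, 28, 40, 18, 16, 9, 7]


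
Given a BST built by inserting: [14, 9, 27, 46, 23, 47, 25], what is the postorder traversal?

Tree insertion order: [14, 9, 27, 46, 23, 47, 25]
Tree (level-order array): [14, 9, 27, None, None, 23, 46, None, 25, None, 47]
Postorder traversal: [9, 25, 23, 47, 46, 27, 14]


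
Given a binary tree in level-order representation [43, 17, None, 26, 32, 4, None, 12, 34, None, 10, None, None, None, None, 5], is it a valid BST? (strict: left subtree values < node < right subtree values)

Level-order array: [43, 17, None, 26, 32, 4, None, 12, 34, None, 10, None, None, None, None, 5]
Validate using subtree bounds (lo, hi): at each node, require lo < value < hi,
then recurse left with hi=value and right with lo=value.
Preorder trace (stopping at first violation):
  at node 43 with bounds (-inf, +inf): OK
  at node 17 with bounds (-inf, 43): OK
  at node 26 with bounds (-inf, 17): VIOLATION
Node 26 violates its bound: not (-inf < 26 < 17).
Result: Not a valid BST


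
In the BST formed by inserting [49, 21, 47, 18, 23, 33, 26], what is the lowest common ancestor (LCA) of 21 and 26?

Tree insertion order: [49, 21, 47, 18, 23, 33, 26]
Tree (level-order array): [49, 21, None, 18, 47, None, None, 23, None, None, 33, 26]
In a BST, the LCA of p=21, q=26 is the first node v on the
root-to-leaf path with p <= v <= q (go left if both < v, right if both > v).
Walk from root:
  at 49: both 21 and 26 < 49, go left
  at 21: 21 <= 21 <= 26, this is the LCA
LCA = 21


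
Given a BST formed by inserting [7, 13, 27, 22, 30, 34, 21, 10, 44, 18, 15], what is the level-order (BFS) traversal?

Tree insertion order: [7, 13, 27, 22, 30, 34, 21, 10, 44, 18, 15]
Tree (level-order array): [7, None, 13, 10, 27, None, None, 22, 30, 21, None, None, 34, 18, None, None, 44, 15]
BFS from the root, enqueuing left then right child of each popped node:
  queue [7] -> pop 7, enqueue [13], visited so far: [7]
  queue [13] -> pop 13, enqueue [10, 27], visited so far: [7, 13]
  queue [10, 27] -> pop 10, enqueue [none], visited so far: [7, 13, 10]
  queue [27] -> pop 27, enqueue [22, 30], visited so far: [7, 13, 10, 27]
  queue [22, 30] -> pop 22, enqueue [21], visited so far: [7, 13, 10, 27, 22]
  queue [30, 21] -> pop 30, enqueue [34], visited so far: [7, 13, 10, 27, 22, 30]
  queue [21, 34] -> pop 21, enqueue [18], visited so far: [7, 13, 10, 27, 22, 30, 21]
  queue [34, 18] -> pop 34, enqueue [44], visited so far: [7, 13, 10, 27, 22, 30, 21, 34]
  queue [18, 44] -> pop 18, enqueue [15], visited so far: [7, 13, 10, 27, 22, 30, 21, 34, 18]
  queue [44, 15] -> pop 44, enqueue [none], visited so far: [7, 13, 10, 27, 22, 30, 21, 34, 18, 44]
  queue [15] -> pop 15, enqueue [none], visited so far: [7, 13, 10, 27, 22, 30, 21, 34, 18, 44, 15]
Result: [7, 13, 10, 27, 22, 30, 21, 34, 18, 44, 15]


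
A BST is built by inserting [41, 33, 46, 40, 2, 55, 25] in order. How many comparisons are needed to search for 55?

Search path for 55: 41 -> 46 -> 55
Found: True
Comparisons: 3


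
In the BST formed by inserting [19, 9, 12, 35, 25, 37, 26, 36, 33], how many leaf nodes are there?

Tree built from: [19, 9, 12, 35, 25, 37, 26, 36, 33]
Tree (level-order array): [19, 9, 35, None, 12, 25, 37, None, None, None, 26, 36, None, None, 33]
Rule: A leaf has 0 children.
Per-node child counts:
  node 19: 2 child(ren)
  node 9: 1 child(ren)
  node 12: 0 child(ren)
  node 35: 2 child(ren)
  node 25: 1 child(ren)
  node 26: 1 child(ren)
  node 33: 0 child(ren)
  node 37: 1 child(ren)
  node 36: 0 child(ren)
Matching nodes: [12, 33, 36]
Count of leaf nodes: 3


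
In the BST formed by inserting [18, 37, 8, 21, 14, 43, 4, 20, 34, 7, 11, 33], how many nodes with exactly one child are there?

Tree built from: [18, 37, 8, 21, 14, 43, 4, 20, 34, 7, 11, 33]
Tree (level-order array): [18, 8, 37, 4, 14, 21, 43, None, 7, 11, None, 20, 34, None, None, None, None, None, None, None, None, 33]
Rule: These are nodes with exactly 1 non-null child.
Per-node child counts:
  node 18: 2 child(ren)
  node 8: 2 child(ren)
  node 4: 1 child(ren)
  node 7: 0 child(ren)
  node 14: 1 child(ren)
  node 11: 0 child(ren)
  node 37: 2 child(ren)
  node 21: 2 child(ren)
  node 20: 0 child(ren)
  node 34: 1 child(ren)
  node 33: 0 child(ren)
  node 43: 0 child(ren)
Matching nodes: [4, 14, 34]
Count of nodes with exactly one child: 3


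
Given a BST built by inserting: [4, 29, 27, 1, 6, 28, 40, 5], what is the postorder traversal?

Tree insertion order: [4, 29, 27, 1, 6, 28, 40, 5]
Tree (level-order array): [4, 1, 29, None, None, 27, 40, 6, 28, None, None, 5]
Postorder traversal: [1, 5, 6, 28, 27, 40, 29, 4]


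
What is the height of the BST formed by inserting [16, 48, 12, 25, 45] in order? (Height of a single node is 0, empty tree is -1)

Insertion order: [16, 48, 12, 25, 45]
Tree (level-order array): [16, 12, 48, None, None, 25, None, None, 45]
Compute height bottom-up (empty subtree = -1):
  height(12) = 1 + max(-1, -1) = 0
  height(45) = 1 + max(-1, -1) = 0
  height(25) = 1 + max(-1, 0) = 1
  height(48) = 1 + max(1, -1) = 2
  height(16) = 1 + max(0, 2) = 3
Height = 3


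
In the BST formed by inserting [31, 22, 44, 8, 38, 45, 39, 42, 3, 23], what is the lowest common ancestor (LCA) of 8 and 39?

Tree insertion order: [31, 22, 44, 8, 38, 45, 39, 42, 3, 23]
Tree (level-order array): [31, 22, 44, 8, 23, 38, 45, 3, None, None, None, None, 39, None, None, None, None, None, 42]
In a BST, the LCA of p=8, q=39 is the first node v on the
root-to-leaf path with p <= v <= q (go left if both < v, right if both > v).
Walk from root:
  at 31: 8 <= 31 <= 39, this is the LCA
LCA = 31


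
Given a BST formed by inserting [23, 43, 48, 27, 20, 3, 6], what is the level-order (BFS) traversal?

Tree insertion order: [23, 43, 48, 27, 20, 3, 6]
Tree (level-order array): [23, 20, 43, 3, None, 27, 48, None, 6]
BFS from the root, enqueuing left then right child of each popped node:
  queue [23] -> pop 23, enqueue [20, 43], visited so far: [23]
  queue [20, 43] -> pop 20, enqueue [3], visited so far: [23, 20]
  queue [43, 3] -> pop 43, enqueue [27, 48], visited so far: [23, 20, 43]
  queue [3, 27, 48] -> pop 3, enqueue [6], visited so far: [23, 20, 43, 3]
  queue [27, 48, 6] -> pop 27, enqueue [none], visited so far: [23, 20, 43, 3, 27]
  queue [48, 6] -> pop 48, enqueue [none], visited so far: [23, 20, 43, 3, 27, 48]
  queue [6] -> pop 6, enqueue [none], visited so far: [23, 20, 43, 3, 27, 48, 6]
Result: [23, 20, 43, 3, 27, 48, 6]


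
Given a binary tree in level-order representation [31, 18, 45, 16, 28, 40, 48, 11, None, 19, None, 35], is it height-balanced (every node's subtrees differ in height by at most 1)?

Tree (level-order array): [31, 18, 45, 16, 28, 40, 48, 11, None, 19, None, 35]
Definition: a tree is height-balanced if, at every node, |h(left) - h(right)| <= 1 (empty subtree has height -1).
Bottom-up per-node check:
  node 11: h_left=-1, h_right=-1, diff=0 [OK], height=0
  node 16: h_left=0, h_right=-1, diff=1 [OK], height=1
  node 19: h_left=-1, h_right=-1, diff=0 [OK], height=0
  node 28: h_left=0, h_right=-1, diff=1 [OK], height=1
  node 18: h_left=1, h_right=1, diff=0 [OK], height=2
  node 35: h_left=-1, h_right=-1, diff=0 [OK], height=0
  node 40: h_left=0, h_right=-1, diff=1 [OK], height=1
  node 48: h_left=-1, h_right=-1, diff=0 [OK], height=0
  node 45: h_left=1, h_right=0, diff=1 [OK], height=2
  node 31: h_left=2, h_right=2, diff=0 [OK], height=3
All nodes satisfy the balance condition.
Result: Balanced


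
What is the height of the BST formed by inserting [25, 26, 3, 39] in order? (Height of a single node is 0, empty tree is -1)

Insertion order: [25, 26, 3, 39]
Tree (level-order array): [25, 3, 26, None, None, None, 39]
Compute height bottom-up (empty subtree = -1):
  height(3) = 1 + max(-1, -1) = 0
  height(39) = 1 + max(-1, -1) = 0
  height(26) = 1 + max(-1, 0) = 1
  height(25) = 1 + max(0, 1) = 2
Height = 2
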